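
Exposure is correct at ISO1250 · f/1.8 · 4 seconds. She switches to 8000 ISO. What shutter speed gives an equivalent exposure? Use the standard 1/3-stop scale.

0.6 s

ISO: 1250 → 1600 → 2000 → 2500 → 3200 → 4000 → 5000 → 6400 → 8000 — 2 2/3 stops higher (brighter).
Need 2 2/3 stops darker from the shutter speed: 4 → 3.2 → 2.5 → 2 → 1.6 → 1.3 → 1 → 0.8 → 0.6.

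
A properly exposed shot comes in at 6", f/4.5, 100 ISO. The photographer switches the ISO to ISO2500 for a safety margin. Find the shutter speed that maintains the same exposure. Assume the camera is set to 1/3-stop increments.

ISO: 100 → 125 → 160 → 200 → 250 → 320 → 400 → 500 → 640 → 800 → 1000 → 1250 → 1600 → 2000 → 2500 — 4 2/3 stops higher (brighter).
Need 4 2/3 stops darker from the shutter speed: 6 → 5 → 4 → 3.2 → 2.5 → 2 → 1.6 → 1.3 → 1 → 0.8 → 0.6 → 0.5 → 0.4 → 0.3 → 1/4.

1/4s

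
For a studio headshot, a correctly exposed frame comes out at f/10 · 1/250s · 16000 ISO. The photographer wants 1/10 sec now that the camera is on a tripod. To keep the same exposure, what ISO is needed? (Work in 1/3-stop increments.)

Shutter speed: 1/250 → 1/200 → 1/160 → 1/125 → 1/100 → 1/80 → 1/60 → 1/50 → 1/40 → 1/30 → 1/25 → 1/20 → 1/15 → 1/13 → 1/10 — 4 2/3 stops longer (brighter).
Need 4 2/3 stops darker from the ISO: 16000 → 12800 → 10000 → 8000 → 6400 → 5000 → 4000 → 3200 → 2500 → 2000 → 1600 → 1250 → 1000 → 800 → 640.

ISO 640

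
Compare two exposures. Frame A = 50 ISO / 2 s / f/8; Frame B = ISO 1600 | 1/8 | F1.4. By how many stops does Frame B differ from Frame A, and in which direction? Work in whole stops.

Aperture: f/8 → f/5.6 → f/4 → f/2.8 → f/2 → f/1.4 — 5 stops larger aperture (brighter).
Shutter speed: 2 → 1 → 1/2 → 1/4 → 1/8 — 4 stops shorter (darker).
ISO: 50 → 100 → 200 → 400 → 800 → 1600 — 5 stops raised (brighter).
Net: +5 −4 +5 = +6 stops.

6 stops brighter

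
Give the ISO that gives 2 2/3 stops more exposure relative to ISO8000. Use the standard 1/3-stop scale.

ISO: 8000 → 10000 → 12800 → 16000 → 20000 → 25600 → 32000 → 40000 → 51200 — 2 2/3 stops raised (brighter).

ISO 51200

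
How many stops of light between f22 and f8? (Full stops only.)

f/22 → f/16 → f/11 → f/8 — count the steps: 3 stops.

3 stops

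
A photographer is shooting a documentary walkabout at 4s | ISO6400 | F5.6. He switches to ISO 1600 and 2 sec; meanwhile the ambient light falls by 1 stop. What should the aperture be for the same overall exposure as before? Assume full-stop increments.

Scene light: 1 stop darker.
ISO: 6400 → 3200 → 1600 — 2 stops lower (darker).
Shutter speed: 4 → 2 — 1 stop shorter (darker).
Net so far: 4 stops darker. Aperture: f/5.6 → f/4 → f/2.8 → f/2 → f/1.4.

f/1.4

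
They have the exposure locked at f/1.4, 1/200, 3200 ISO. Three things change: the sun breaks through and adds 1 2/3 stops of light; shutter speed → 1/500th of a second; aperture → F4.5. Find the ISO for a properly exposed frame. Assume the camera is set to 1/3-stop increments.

Scene light: 1 2/3 stops brighter.
Shutter speed: 1/200 → 1/250 → 1/320 → 1/400 → 1/500 — 1 1/3 stops shorter (darker).
Aperture: f/1.4 → f/1.6 → f/1.8 → f/2 → f/2.2 → f/2.5 → f/2.8 → f/3.2 → f/3.5 → f/4 → f/4.5 — 3 1/3 stops stopped down (darker).
Net so far: 3 stops darker. ISO: 3200 → 4000 → 5000 → 6400 → 8000 → 10000 → 12800 → 16000 → 20000 → 25600.

ISO 25600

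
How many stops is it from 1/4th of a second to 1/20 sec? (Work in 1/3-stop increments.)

1/4 → 1/5 → 1/6 → 1/8 → 1/10 → 1/13 → 1/15 → 1/20 — count the steps: 7 third-stops = 2 1/3 stops.

2 1/3 stops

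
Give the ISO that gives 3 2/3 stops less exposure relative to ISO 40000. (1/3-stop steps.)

ISO: 40000 → 32000 → 25600 → 20000 → 16000 → 12800 → 10000 → 8000 → 6400 → 5000 → 4000 → 3200 — 3 2/3 stops lower (darker).

ISO 3200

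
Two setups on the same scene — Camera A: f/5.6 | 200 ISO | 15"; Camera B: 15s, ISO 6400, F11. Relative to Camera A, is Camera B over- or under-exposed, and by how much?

3 stops brighter

Aperture: f/5.6 → f/8 → f/11 — 2 stops narrower (darker).
Shutter speed: unchanged.
ISO: 200 → 400 → 800 → 1600 → 3200 → 6400 — 5 stops raised (brighter).
Net: −2 +5 = +3 stops.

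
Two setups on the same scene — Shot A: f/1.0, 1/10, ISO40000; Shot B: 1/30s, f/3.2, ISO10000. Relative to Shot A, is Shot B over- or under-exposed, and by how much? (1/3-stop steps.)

7 stops darker

Aperture: f/1.0 → f/1.1 → f/1.2 → f/1.4 → f/1.6 → f/1.8 → f/2 → f/2.2 → f/2.5 → f/2.8 → f/3.2 — 3 1/3 stops narrower (darker).
Shutter speed: 1/10 → 1/13 → 1/15 → 1/20 → 1/25 → 1/30 — 1 2/3 stops faster (darker).
ISO: 40000 → 32000 → 25600 → 20000 → 16000 → 12800 → 10000 — 2 stops lower (darker).
Net: −3 1/3 −1 2/3 −2 = −7 stops.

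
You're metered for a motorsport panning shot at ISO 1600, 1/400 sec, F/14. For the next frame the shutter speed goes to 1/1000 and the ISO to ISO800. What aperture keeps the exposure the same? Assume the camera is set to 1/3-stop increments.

f/6.3

Shutter speed: 1/400 → 1/500 → 1/640 → 1/800 → 1/1000 — 1 1/3 stops shorter (darker).
ISO: 1600 → 1250 → 1000 → 800 — 1 stop dropped (darker).
Net change so far: 2 1/3 stops darker. Offset with the aperture: f/14 → f/13 → f/11 → f/10 → f/9 → f/8 → f/7.1 → f/6.3.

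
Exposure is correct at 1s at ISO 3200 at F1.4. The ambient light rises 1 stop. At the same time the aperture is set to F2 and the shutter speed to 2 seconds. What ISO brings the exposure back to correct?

ISO 1600

Scene light: 1 stop brighter.
Aperture: f/1.4 → f/2 — 1 stop narrower (darker).
Shutter speed: 1 → 2 — 1 stop longer (brighter).
Net so far: 1 stop brighter. ISO: 3200 → 1600.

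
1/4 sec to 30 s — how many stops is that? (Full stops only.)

7 stops

1/4 → 1/2 → 1 → 2 → 4 → 8 → 15 → 30 — count the steps: 7 stops.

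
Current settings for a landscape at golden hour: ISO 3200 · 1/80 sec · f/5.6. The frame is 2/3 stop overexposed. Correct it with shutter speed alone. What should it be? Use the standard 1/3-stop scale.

Overexposed by 2/3 stop → need 2/3 stop darker.
Shutter speed: 1/80 → 1/100 → 1/125.

1/125s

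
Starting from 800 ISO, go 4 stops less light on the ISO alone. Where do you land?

ISO 50

ISO: 800 → 400 → 200 → 100 → 50 — 4 stops lower (darker).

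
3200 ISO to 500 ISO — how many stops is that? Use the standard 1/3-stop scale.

2 2/3 stops

3200 → 2500 → 2000 → 1600 → 1250 → 1000 → 800 → 640 → 500 — count the steps: 8 third-stops = 2 2/3 stops.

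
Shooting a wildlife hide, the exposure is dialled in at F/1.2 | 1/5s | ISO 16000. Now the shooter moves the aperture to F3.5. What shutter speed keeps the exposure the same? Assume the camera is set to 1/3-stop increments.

1.6 s

Aperture: f/1.2 → f/1.4 → f/1.6 → f/1.8 → f/2 → f/2.2 → f/2.5 → f/2.8 → f/3.2 → f/3.5 — 3 stops smaller aperture (darker).
Need 3 stops brighter from the shutter speed: 1/5 → 1/4 → 0.3 → 0.4 → 0.5 → 0.6 → 0.8 → 1 → 1.3 → 1.6.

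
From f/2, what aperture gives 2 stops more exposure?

Aperture: f/2 → f/1.4 → f/1.0 — 2 stops opened up (brighter).

f/1.0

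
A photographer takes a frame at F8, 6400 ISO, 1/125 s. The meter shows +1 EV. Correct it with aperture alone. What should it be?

Overexposed by 1 stop → need 1 stop darker.
Aperture: f/8 → f/11.

f/11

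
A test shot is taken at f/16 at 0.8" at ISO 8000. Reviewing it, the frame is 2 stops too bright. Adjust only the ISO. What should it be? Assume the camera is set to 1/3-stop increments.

Overexposed by 2 stops → need 2 stops darker.
ISO: 8000 → 6400 → 5000 → 4000 → 3200 → 2500 → 2000.

ISO 2000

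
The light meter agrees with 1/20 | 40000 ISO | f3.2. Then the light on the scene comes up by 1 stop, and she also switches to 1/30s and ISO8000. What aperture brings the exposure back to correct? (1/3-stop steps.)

f/1.6

Scene light: 1 stop brighter.
Shutter speed: 1/20 → 1/25 → 1/30 — 2/3 stop shorter (darker).
ISO: 40000 → 32000 → 25600 → 20000 → 16000 → 12800 → 10000 → 8000 — 2 1/3 stops lower (darker).
Net so far: 2 stops darker. Aperture: f/3.2 → f/2.8 → f/2.5 → f/2.2 → f/2 → f/1.8 → f/1.6.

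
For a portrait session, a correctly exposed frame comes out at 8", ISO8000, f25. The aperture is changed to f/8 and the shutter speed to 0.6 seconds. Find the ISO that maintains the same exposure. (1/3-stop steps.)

ISO 10000

Aperture: f/25 → f/22 → f/20 → f/18 → f/16 → f/14 → f/13 → f/11 → f/10 → f/9 → f/8 — 3 1/3 stops opened up (brighter).
Shutter speed: 8 → 6 → 5 → 4 → 3.2 → 2.5 → 2 → 1.6 → 1.3 → 1 → 0.8 → 0.6 — 3 2/3 stops shorter (darker).
Net change so far: 1/3 stop darker. Offset with the ISO: 8000 → 10000.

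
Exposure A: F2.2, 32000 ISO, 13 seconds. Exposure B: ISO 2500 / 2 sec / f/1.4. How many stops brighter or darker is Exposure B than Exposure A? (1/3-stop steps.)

5 stops darker

Aperture: f/2.2 → f/2 → f/1.8 → f/1.6 → f/1.4 — 1 1/3 stops wider (brighter).
Shutter speed: 13 → 10 → 8 → 6 → 5 → 4 → 3.2 → 2.5 → 2 — 2 2/3 stops shorter (darker).
ISO: 32000 → 25600 → 20000 → 16000 → 12800 → 10000 → 8000 → 6400 → 5000 → 4000 → 3200 → 2500 — 3 2/3 stops dropped (darker).
Net: +1 1/3 −2 2/3 −3 2/3 = −5 stops.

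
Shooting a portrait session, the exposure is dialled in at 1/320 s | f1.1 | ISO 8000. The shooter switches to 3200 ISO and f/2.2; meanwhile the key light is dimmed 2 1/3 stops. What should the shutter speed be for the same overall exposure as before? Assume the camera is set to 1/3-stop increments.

Scene light: 2 1/3 stops darker.
ISO: 8000 → 6400 → 5000 → 4000 → 3200 — 1 1/3 stops dropped (darker).
Aperture: f/1.1 → f/1.2 → f/1.4 → f/1.6 → f/1.8 → f/2 → f/2.2 — 2 stops smaller aperture (darker).
Net so far: 5 2/3 stops darker. Shutter speed: 1/320 → 1/250 → 1/200 → 1/160 → 1/125 → 1/100 → 1/80 → 1/60 → 1/50 → 1/40 → 1/30 → 1/25 → 1/20 → 1/15 → 1/13 → 1/10 → 1/8 → 1/6.

1/6s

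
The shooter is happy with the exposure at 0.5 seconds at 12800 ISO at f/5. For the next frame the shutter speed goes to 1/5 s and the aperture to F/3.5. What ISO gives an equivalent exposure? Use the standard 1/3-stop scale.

Shutter speed: 0.5 → 0.4 → 0.3 → 1/4 → 1/5 — 1 1/3 stops shorter (darker).
Aperture: f/5 → f/4.5 → f/4 → f/3.5 — 1 stop larger aperture (brighter).
Net change so far: 1/3 stop darker. Offset with the ISO: 12800 → 16000.

ISO 16000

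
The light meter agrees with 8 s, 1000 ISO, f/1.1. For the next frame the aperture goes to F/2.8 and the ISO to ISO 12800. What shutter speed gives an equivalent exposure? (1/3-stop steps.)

4 s

Aperture: f/1.1 → f/1.2 → f/1.4 → f/1.6 → f/1.8 → f/2 → f/2.2 → f/2.5 → f/2.8 — 2 2/3 stops stopped down (darker).
ISO: 1000 → 1250 → 1600 → 2000 → 2500 → 3200 → 4000 → 5000 → 6400 → 8000 → 10000 → 12800 — 3 2/3 stops raised (brighter).
Net change so far: 1 stop brighter. Offset with the shutter speed: 8 → 6 → 5 → 4.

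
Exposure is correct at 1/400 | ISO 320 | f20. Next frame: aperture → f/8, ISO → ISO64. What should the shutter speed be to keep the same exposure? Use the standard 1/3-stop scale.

Aperture: f/20 → f/18 → f/16 → f/14 → f/13 → f/11 → f/10 → f/9 → f/8 — 2 2/3 stops larger aperture (brighter).
ISO: 320 → 250 → 200 → 160 → 125 → 100 → 80 → 64 — 2 1/3 stops lower (darker).
Net change so far: 1/3 stop brighter. Offset with the shutter speed: 1/400 → 1/500.

1/500s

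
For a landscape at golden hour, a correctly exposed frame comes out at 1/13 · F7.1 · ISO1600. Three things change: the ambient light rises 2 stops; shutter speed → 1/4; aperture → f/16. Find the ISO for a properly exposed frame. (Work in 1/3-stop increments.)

Scene light: 2 stops brighter.
Shutter speed: 1/13 → 1/10 → 1/8 → 1/6 → 1/5 → 1/4 — 1 2/3 stops slower (brighter).
Aperture: f/7.1 → f/8 → f/9 → f/10 → f/11 → f/13 → f/14 → f/16 — 2 1/3 stops narrower (darker).
Net so far: 1 1/3 stops brighter. ISO: 1600 → 1250 → 1000 → 800 → 640.

ISO 640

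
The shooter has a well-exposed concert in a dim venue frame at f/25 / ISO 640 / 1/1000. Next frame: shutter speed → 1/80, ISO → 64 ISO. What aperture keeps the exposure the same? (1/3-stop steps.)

Shutter speed: 1/1000 → 1/800 → 1/640 → 1/500 → 1/400 → 1/320 → 1/250 → 1/200 → 1/160 → 1/125 → 1/100 → 1/80 — 3 2/3 stops longer (brighter).
ISO: 640 → 500 → 400 → 320 → 250 → 200 → 160 → 125 → 100 → 80 → 64 — 3 1/3 stops dropped (darker).
Net change so far: 1/3 stop brighter. Offset with the aperture: f/25 → f/29.

f/29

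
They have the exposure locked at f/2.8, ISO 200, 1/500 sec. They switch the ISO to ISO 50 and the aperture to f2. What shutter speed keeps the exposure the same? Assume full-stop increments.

ISO: 200 → 100 → 50 — 2 stops lower (darker).
Aperture: f/2.8 → f/2 — 1 stop larger aperture (brighter).
Net change so far: 1 stop darker. Offset with the shutter speed: 1/500 → 1/250.

1/250s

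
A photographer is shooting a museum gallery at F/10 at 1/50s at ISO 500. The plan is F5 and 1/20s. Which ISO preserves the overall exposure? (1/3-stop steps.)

Aperture: f/10 → f/9 → f/8 → f/7.1 → f/6.3 → f/5.6 → f/5 — 2 stops opened up (brighter).
Shutter speed: 1/50 → 1/40 → 1/30 → 1/25 → 1/20 — 1 1/3 stops slower (brighter).
Net change so far: 3 1/3 stops brighter. Offset with the ISO: 500 → 400 → 320 → 250 → 200 → 160 → 125 → 100 → 80 → 64 → 50.

ISO 50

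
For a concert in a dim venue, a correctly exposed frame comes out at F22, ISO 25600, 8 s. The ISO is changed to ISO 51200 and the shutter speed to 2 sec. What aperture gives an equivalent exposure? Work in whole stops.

f/16

ISO: 25600 → 51200 — 1 stop raised (brighter).
Shutter speed: 8 → 4 → 2 — 2 stops faster (darker).
Net change so far: 1 stop darker. Offset with the aperture: f/22 → f/16.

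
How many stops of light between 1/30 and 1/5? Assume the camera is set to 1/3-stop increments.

1/30 → 1/25 → 1/20 → 1/15 → 1/13 → 1/10 → 1/8 → 1/6 → 1/5 — count the steps: 8 third-stops = 2 2/3 stops.

2 2/3 stops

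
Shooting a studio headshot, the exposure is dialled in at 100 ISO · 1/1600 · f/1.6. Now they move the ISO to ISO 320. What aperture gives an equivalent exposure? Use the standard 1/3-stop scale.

f/2.8

ISO: 100 → 125 → 160 → 200 → 250 → 320 — 1 2/3 stops higher (brighter).
Need 1 2/3 stops darker from the aperture: f/1.6 → f/1.8 → f/2 → f/2.2 → f/2.5 → f/2.8.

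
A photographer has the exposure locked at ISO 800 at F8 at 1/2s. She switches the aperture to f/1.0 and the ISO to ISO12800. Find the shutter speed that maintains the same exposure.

1/2000s

Aperture: f/8 → f/5.6 → f/4 → f/2.8 → f/2 → f/1.4 → f/1.0 — 6 stops wider (brighter).
ISO: 800 → 1600 → 3200 → 6400 → 12800 — 4 stops raised (brighter).
Net change so far: 10 stops brighter. Offset with the shutter speed: 1/2 → 1/4 → 1/8 → 1/15 → 1/30 → 1/60 → 1/125 → 1/250 → 1/500 → 1/1000 → 1/2000.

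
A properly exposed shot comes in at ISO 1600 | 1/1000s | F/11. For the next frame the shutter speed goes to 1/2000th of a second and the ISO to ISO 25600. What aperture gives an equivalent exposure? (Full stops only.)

Shutter speed: 1/1000 → 1/2000 — 1 stop shorter (darker).
ISO: 1600 → 3200 → 6400 → 12800 → 25600 — 4 stops higher (brighter).
Net change so far: 3 stops brighter. Offset with the aperture: f/11 → f/16 → f/22 → f/32.

f/32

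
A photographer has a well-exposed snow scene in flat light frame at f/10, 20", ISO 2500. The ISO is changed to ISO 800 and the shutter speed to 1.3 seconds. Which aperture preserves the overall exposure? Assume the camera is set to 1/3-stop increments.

f/1.4

ISO: 2500 → 2000 → 1600 → 1250 → 1000 → 800 — 1 2/3 stops dropped (darker).
Shutter speed: 20 → 15 → 13 → 10 → 8 → 6 → 5 → 4 → 3.2 → 2.5 → 2 → 1.6 → 1.3 — 4 stops faster (darker).
Net change so far: 5 2/3 stops darker. Offset with the aperture: f/10 → f/9 → f/8 → f/7.1 → f/6.3 → f/5.6 → f/5 → f/4.5 → f/4 → f/3.5 → f/3.2 → f/2.8 → f/2.5 → f/2.2 → f/2 → f/1.8 → f/1.6 → f/1.4.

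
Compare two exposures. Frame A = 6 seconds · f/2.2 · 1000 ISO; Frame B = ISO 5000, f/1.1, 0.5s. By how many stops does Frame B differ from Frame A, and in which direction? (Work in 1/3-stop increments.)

2/3 stop brighter

Aperture: f/2.2 → f/2 → f/1.8 → f/1.6 → f/1.4 → f/1.2 → f/1.1 — 2 stops larger aperture (brighter).
Shutter speed: 6 → 5 → 4 → 3.2 → 2.5 → 2 → 1.6 → 1.3 → 1 → 0.8 → 0.6 → 0.5 — 3 2/3 stops shorter (darker).
ISO: 1000 → 1250 → 1600 → 2000 → 2500 → 3200 → 4000 → 5000 — 2 1/3 stops raised (brighter).
Net: +2 −3 2/3 +2 1/3 = +2/3 stops.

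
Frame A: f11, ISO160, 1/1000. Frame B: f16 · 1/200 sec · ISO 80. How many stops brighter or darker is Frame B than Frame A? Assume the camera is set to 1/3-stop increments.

1/3 stop brighter

Aperture: f/11 → f/13 → f/14 → f/16 — 1 stop smaller aperture (darker).
Shutter speed: 1/1000 → 1/800 → 1/640 → 1/500 → 1/400 → 1/320 → 1/250 → 1/200 — 2 1/3 stops longer (brighter).
ISO: 160 → 125 → 100 → 80 — 1 stop dropped (darker).
Net: −1 +2 1/3 −1 = +1/3 stops.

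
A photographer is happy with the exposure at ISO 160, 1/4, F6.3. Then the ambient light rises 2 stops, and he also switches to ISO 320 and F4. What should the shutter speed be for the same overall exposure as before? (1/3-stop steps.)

1/80s

Scene light: 2 stops brighter.
ISO: 160 → 200 → 250 → 320 — 1 stop raised (brighter).
Aperture: f/6.3 → f/5.6 → f/5 → f/4.5 → f/4 — 1 1/3 stops wider (brighter).
Net so far: 4 1/3 stops brighter. Shutter speed: 1/4 → 1/5 → 1/6 → 1/8 → 1/10 → 1/13 → 1/15 → 1/20 → 1/25 → 1/30 → 1/40 → 1/50 → 1/60 → 1/80.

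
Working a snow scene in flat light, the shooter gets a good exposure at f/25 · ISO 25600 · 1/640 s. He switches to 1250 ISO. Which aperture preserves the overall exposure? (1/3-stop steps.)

f/5.6

ISO: 25600 → 20000 → 16000 → 12800 → 10000 → 8000 → 6400 → 5000 → 4000 → 3200 → 2500 → 2000 → 1600 → 1250 — 4 1/3 stops dropped (darker).
Need 4 1/3 stops brighter from the aperture: f/25 → f/22 → f/20 → f/18 → f/16 → f/14 → f/13 → f/11 → f/10 → f/9 → f/8 → f/7.1 → f/6.3 → f/5.6.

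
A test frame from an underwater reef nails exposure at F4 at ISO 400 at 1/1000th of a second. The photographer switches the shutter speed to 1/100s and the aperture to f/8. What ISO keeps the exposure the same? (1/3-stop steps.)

Shutter speed: 1/1000 → 1/800 → 1/640 → 1/500 → 1/400 → 1/320 → 1/250 → 1/200 → 1/160 → 1/125 → 1/100 — 3 1/3 stops slower (brighter).
Aperture: f/4 → f/4.5 → f/5 → f/5.6 → f/6.3 → f/7.1 → f/8 — 2 stops narrower (darker).
Net change so far: 1 1/3 stops brighter. Offset with the ISO: 400 → 320 → 250 → 200 → 160.

ISO 160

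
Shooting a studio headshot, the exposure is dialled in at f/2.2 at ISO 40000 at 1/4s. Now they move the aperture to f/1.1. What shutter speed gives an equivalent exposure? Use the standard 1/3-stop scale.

1/15s

Aperture: f/2.2 → f/2 → f/1.8 → f/1.6 → f/1.4 → f/1.2 → f/1.1 — 2 stops opened up (brighter).
Need 2 stops darker from the shutter speed: 1/4 → 1/5 → 1/6 → 1/8 → 1/10 → 1/13 → 1/15.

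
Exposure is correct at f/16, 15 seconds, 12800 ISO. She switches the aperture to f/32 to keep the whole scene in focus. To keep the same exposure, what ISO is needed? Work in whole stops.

Aperture: f/16 → f/22 → f/32 — 2 stops stopped down (darker).
Need 2 stops brighter from the ISO: 12800 → 25600 → 51200.

ISO 51200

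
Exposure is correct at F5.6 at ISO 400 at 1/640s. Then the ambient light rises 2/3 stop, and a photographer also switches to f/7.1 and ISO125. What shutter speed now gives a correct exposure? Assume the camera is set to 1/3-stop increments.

Scene light: 2/3 stop brighter.
Aperture: f/5.6 → f/6.3 → f/7.1 — 2/3 stop stopped down (darker).
ISO: 400 → 320 → 250 → 200 → 160 → 125 — 1 2/3 stops lower (darker).
Net so far: 1 2/3 stops darker. Shutter speed: 1/640 → 1/500 → 1/400 → 1/320 → 1/250 → 1/200.

1/200s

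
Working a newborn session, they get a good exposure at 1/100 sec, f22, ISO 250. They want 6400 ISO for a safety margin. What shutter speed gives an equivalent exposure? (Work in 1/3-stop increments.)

ISO: 250 → 320 → 400 → 500 → 640 → 800 → 1000 → 1250 → 1600 → 2000 → 2500 → 3200 → 4000 → 5000 → 6400 — 4 2/3 stops raised (brighter).
Need 4 2/3 stops darker from the shutter speed: 1/100 → 1/125 → 1/160 → 1/200 → 1/250 → 1/320 → 1/400 → 1/500 → 1/640 → 1/800 → 1/1000 → 1/1250 → 1/1600 → 1/2000 → 1/2500.

1/2500s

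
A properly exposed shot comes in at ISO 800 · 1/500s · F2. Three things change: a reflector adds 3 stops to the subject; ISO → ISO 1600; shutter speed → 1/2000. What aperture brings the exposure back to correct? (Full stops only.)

Scene light: 3 stops brighter.
ISO: 800 → 1600 — 1 stop higher (brighter).
Shutter speed: 1/500 → 1/1000 → 1/2000 — 2 stops faster (darker).
Net so far: 2 stops brighter. Aperture: f/2 → f/2.8 → f/4.

f/4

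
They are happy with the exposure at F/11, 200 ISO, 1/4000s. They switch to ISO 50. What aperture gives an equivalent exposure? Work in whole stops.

ISO: 200 → 100 → 50 — 2 stops lower (darker).
Need 2 stops brighter from the aperture: f/11 → f/8 → f/5.6.

f/5.6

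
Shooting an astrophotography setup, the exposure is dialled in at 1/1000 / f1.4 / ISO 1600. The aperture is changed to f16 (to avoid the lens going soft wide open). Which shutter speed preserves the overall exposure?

1/8s

Aperture: f/1.4 → f/2 → f/2.8 → f/4 → f/5.6 → f/8 → f/11 → f/16 — 7 stops smaller aperture (darker).
Need 7 stops brighter from the shutter speed: 1/1000 → 1/500 → 1/250 → 1/125 → 1/60 → 1/30 → 1/15 → 1/8.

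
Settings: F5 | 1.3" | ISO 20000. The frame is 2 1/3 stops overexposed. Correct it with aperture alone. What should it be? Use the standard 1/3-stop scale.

Overexposed by 2 1/3 stops → need 2 1/3 stops darker.
Aperture: f/5 → f/5.6 → f/6.3 → f/7.1 → f/8 → f/9 → f/10 → f/11.

f/11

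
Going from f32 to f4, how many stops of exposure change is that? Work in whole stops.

6 stops

f/32 → f/22 → f/16 → f/11 → f/8 → f/5.6 → f/4 — count the steps: 6 stops.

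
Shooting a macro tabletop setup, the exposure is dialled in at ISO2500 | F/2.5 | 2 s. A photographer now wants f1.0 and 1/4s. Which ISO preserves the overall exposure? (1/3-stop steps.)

Aperture: f/2.5 → f/2.2 → f/2 → f/1.8 → f/1.6 → f/1.4 → f/1.2 → f/1.1 → f/1.0 — 2 2/3 stops wider (brighter).
Shutter speed: 2 → 1.6 → 1.3 → 1 → 0.8 → 0.6 → 0.5 → 0.4 → 0.3 → 1/4 — 3 stops shorter (darker).
Net change so far: 1/3 stop darker. Offset with the ISO: 2500 → 3200.

ISO 3200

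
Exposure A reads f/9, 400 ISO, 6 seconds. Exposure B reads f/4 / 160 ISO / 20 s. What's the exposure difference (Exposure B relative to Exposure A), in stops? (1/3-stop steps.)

Aperture: f/9 → f/8 → f/7.1 → f/6.3 → f/5.6 → f/5 → f/4.5 → f/4 — 2 1/3 stops opened up (brighter).
Shutter speed: 6 → 8 → 10 → 13 → 15 → 20 — 1 2/3 stops slower (brighter).
ISO: 400 → 320 → 250 → 200 → 160 — 1 1/3 stops lower (darker).
Net: +2 1/3 +1 2/3 −1 1/3 = +2 2/3 stops.

2 2/3 stops brighter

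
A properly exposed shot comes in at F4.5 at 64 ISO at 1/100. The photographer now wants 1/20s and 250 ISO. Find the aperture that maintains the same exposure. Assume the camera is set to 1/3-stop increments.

Shutter speed: 1/100 → 1/80 → 1/60 → 1/50 → 1/40 → 1/30 → 1/25 → 1/20 — 2 1/3 stops slower (brighter).
ISO: 64 → 80 → 100 → 125 → 160 → 200 → 250 — 2 stops raised (brighter).
Net change so far: 4 1/3 stops brighter. Offset with the aperture: f/4.5 → f/5 → f/5.6 → f/6.3 → f/7.1 → f/8 → f/9 → f/10 → f/11 → f/13 → f/14 → f/16 → f/18 → f/20.

f/20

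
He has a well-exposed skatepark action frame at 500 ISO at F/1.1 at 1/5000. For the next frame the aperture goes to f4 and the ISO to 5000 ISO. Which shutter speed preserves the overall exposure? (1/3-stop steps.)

1/4000s

Aperture: f/1.1 → f/1.2 → f/1.4 → f/1.6 → f/1.8 → f/2 → f/2.2 → f/2.5 → f/2.8 → f/3.2 → f/3.5 → f/4 — 3 2/3 stops stopped down (darker).
ISO: 500 → 640 → 800 → 1000 → 1250 → 1600 → 2000 → 2500 → 3200 → 4000 → 5000 — 3 1/3 stops raised (brighter).
Net change so far: 1/3 stop darker. Offset with the shutter speed: 1/5000 → 1/4000.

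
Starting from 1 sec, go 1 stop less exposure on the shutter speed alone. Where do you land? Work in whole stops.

1/2s

Shutter speed: 1 → 1/2 — 1 stop shorter (darker).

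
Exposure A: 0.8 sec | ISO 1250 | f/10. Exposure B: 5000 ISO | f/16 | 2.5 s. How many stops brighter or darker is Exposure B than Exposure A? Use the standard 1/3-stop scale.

Aperture: f/10 → f/11 → f/13 → f/14 → f/16 — 1 1/3 stops narrower (darker).
Shutter speed: 0.8 → 1 → 1.3 → 1.6 → 2 → 2.5 — 1 2/3 stops longer (brighter).
ISO: 1250 → 1600 → 2000 → 2500 → 3200 → 4000 → 5000 — 2 stops higher (brighter).
Net: −1 1/3 +1 2/3 +2 = +2 1/3 stops.

2 1/3 stops brighter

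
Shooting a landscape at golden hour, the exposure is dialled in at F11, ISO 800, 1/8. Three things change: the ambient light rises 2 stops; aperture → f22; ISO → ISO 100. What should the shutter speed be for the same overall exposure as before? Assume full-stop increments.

Scene light: 2 stops brighter.
Aperture: f/11 → f/16 → f/22 — 2 stops narrower (darker).
ISO: 800 → 400 → 200 → 100 — 3 stops lower (darker).
Net so far: 3 stops darker. Shutter speed: 1/8 → 1/4 → 1/2 → 1.

1 s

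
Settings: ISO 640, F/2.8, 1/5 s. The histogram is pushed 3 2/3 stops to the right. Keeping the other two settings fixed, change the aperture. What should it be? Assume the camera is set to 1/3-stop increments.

Overexposed by 3 2/3 stops → need 3 2/3 stops darker.
Aperture: f/2.8 → f/3.2 → f/3.5 → f/4 → f/4.5 → f/5 → f/5.6 → f/6.3 → f/7.1 → f/8 → f/9 → f/10.

f/10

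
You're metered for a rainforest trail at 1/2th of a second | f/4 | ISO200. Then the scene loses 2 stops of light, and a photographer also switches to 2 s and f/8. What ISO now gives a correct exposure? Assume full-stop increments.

Scene light: 2 stops darker.
Shutter speed: 1/2 → 1 → 2 — 2 stops longer (brighter).
Aperture: f/4 → f/5.6 → f/8 — 2 stops narrower (darker).
Net so far: 2 stops darker. ISO: 200 → 400 → 800.

ISO 800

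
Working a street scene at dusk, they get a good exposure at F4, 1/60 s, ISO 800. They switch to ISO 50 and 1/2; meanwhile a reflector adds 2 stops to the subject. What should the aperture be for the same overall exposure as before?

Scene light: 2 stops brighter.
ISO: 800 → 400 → 200 → 100 → 50 — 4 stops dropped (darker).
Shutter speed: 1/60 → 1/30 → 1/15 → 1/8 → 1/4 → 1/2 — 5 stops longer (brighter).
Net so far: 3 stops brighter. Aperture: f/4 → f/5.6 → f/8 → f/11.

f/11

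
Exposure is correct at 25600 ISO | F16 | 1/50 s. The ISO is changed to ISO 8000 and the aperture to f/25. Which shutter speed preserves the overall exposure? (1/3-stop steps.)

ISO: 25600 → 20000 → 16000 → 12800 → 10000 → 8000 — 1 2/3 stops dropped (darker).
Aperture: f/16 → f/18 → f/20 → f/22 → f/25 — 1 1/3 stops smaller aperture (darker).
Net change so far: 3 stops darker. Offset with the shutter speed: 1/50 → 1/40 → 1/30 → 1/25 → 1/20 → 1/15 → 1/13 → 1/10 → 1/8 → 1/6.

1/6s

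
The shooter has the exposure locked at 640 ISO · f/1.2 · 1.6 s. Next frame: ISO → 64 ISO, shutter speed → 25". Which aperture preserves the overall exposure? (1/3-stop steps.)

ISO: 640 → 500 → 400 → 320 → 250 → 200 → 160 → 125 → 100 → 80 → 64 — 3 1/3 stops lower (darker).
Shutter speed: 1.6 → 2 → 2.5 → 3.2 → 4 → 5 → 6 → 8 → 10 → 13 → 15 → 20 → 25 — 4 stops slower (brighter).
Net change so far: 2/3 stop brighter. Offset with the aperture: f/1.2 → f/1.4 → f/1.6.

f/1.6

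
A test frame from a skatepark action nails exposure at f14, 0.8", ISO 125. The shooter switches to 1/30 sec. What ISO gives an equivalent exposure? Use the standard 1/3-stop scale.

ISO 3200

Shutter speed: 0.8 → 0.6 → 0.5 → 0.4 → 0.3 → 1/4 → 1/5 → 1/6 → 1/8 → 1/10 → 1/13 → 1/15 → 1/20 → 1/25 → 1/30 — 4 2/3 stops shorter (darker).
Need 4 2/3 stops brighter from the ISO: 125 → 160 → 200 → 250 → 320 → 400 → 500 → 640 → 800 → 1000 → 1250 → 1600 → 2000 → 2500 → 3200.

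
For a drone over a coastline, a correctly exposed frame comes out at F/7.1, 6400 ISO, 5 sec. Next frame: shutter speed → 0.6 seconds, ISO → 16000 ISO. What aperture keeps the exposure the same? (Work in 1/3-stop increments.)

f/4

Shutter speed: 5 → 4 → 3.2 → 2.5 → 2 → 1.6 → 1.3 → 1 → 0.8 → 0.6 — 3 stops faster (darker).
ISO: 6400 → 8000 → 10000 → 12800 → 16000 — 1 1/3 stops raised (brighter).
Net change so far: 1 2/3 stops darker. Offset with the aperture: f/7.1 → f/6.3 → f/5.6 → f/5 → f/4.5 → f/4.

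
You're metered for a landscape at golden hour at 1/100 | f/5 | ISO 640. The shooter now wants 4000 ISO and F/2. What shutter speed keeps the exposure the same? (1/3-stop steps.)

1/4000s

ISO: 640 → 800 → 1000 → 1250 → 1600 → 2000 → 2500 → 3200 → 4000 — 2 2/3 stops raised (brighter).
Aperture: f/5 → f/4.5 → f/4 → f/3.5 → f/3.2 → f/2.8 → f/2.5 → f/2.2 → f/2 — 2 2/3 stops larger aperture (brighter).
Net change so far: 5 1/3 stops brighter. Offset with the shutter speed: 1/100 → 1/125 → 1/160 → 1/200 → 1/250 → 1/320 → 1/400 → 1/500 → 1/640 → 1/800 → 1/1000 → 1/1250 → 1/1600 → 1/2000 → 1/2500 → 1/3200 → 1/4000.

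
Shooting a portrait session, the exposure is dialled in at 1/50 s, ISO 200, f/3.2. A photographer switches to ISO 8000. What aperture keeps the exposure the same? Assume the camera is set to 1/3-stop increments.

ISO: 200 → 250 → 320 → 400 → 500 → 640 → 800 → 1000 → 1250 → 1600 → 2000 → 2500 → 3200 → 4000 → 5000 → 6400 → 8000 — 5 1/3 stops raised (brighter).
Need 5 1/3 stops darker from the aperture: f/3.2 → f/3.5 → f/4 → f/4.5 → f/5 → f/5.6 → f/6.3 → f/7.1 → f/8 → f/9 → f/10 → f/11 → f/13 → f/14 → f/16 → f/18 → f/20.

f/20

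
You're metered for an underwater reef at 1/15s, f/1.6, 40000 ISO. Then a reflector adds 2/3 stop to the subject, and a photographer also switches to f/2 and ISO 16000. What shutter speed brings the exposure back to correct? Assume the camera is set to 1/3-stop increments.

1/6s

Scene light: 2/3 stop brighter.
Aperture: f/1.6 → f/1.8 → f/2 — 2/3 stop narrower (darker).
ISO: 40000 → 32000 → 25600 → 20000 → 16000 — 1 1/3 stops lower (darker).
Net so far: 1 1/3 stops darker. Shutter speed: 1/15 → 1/13 → 1/10 → 1/8 → 1/6.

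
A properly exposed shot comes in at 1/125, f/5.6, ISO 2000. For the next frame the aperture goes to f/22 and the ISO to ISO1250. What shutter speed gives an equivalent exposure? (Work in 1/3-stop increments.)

Aperture: f/5.6 → f/6.3 → f/7.1 → f/8 → f/9 → f/10 → f/11 → f/13 → f/14 → f/16 → f/18 → f/20 → f/22 — 4 stops narrower (darker).
ISO: 2000 → 1600 → 1250 — 2/3 stop lower (darker).
Net change so far: 4 2/3 stops darker. Offset with the shutter speed: 1/125 → 1/100 → 1/80 → 1/60 → 1/50 → 1/40 → 1/30 → 1/25 → 1/20 → 1/15 → 1/13 → 1/10 → 1/8 → 1/6 → 1/5.

1/5s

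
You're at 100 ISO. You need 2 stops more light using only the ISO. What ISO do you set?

ISO: 100 → 200 → 400 — 2 stops higher (brighter).

ISO 400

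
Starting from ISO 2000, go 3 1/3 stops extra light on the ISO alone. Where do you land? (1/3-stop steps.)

ISO: 2000 → 2500 → 3200 → 4000 → 5000 → 6400 → 8000 → 10000 → 12800 → 16000 → 20000 — 3 1/3 stops higher (brighter).

ISO 20000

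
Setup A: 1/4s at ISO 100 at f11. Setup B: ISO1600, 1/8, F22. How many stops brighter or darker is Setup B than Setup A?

1 stop brighter

Aperture: f/11 → f/16 → f/22 — 2 stops stopped down (darker).
Shutter speed: 1/4 → 1/8 — 1 stop shorter (darker).
ISO: 100 → 200 → 400 → 800 → 1600 — 4 stops higher (brighter).
Net: −2 −1 +4 = +1 stop.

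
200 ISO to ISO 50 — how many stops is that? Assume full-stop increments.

2 stops

200 → 100 → 50 — count the steps: 2 stops.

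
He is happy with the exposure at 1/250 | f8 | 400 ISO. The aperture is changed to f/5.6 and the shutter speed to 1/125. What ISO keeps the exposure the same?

ISO 100

Aperture: f/8 → f/5.6 — 1 stop larger aperture (brighter).
Shutter speed: 1/250 → 1/125 — 1 stop longer (brighter).
Net change so far: 2 stops brighter. Offset with the ISO: 400 → 200 → 100.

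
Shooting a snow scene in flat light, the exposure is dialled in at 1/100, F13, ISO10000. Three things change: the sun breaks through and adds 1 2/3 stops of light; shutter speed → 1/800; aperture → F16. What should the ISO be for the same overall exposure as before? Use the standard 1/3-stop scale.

ISO 40000

Scene light: 1 2/3 stops brighter.
Shutter speed: 1/100 → 1/125 → 1/160 → 1/200 → 1/250 → 1/320 → 1/400 → 1/500 → 1/640 → 1/800 — 3 stops faster (darker).
Aperture: f/13 → f/14 → f/16 — 2/3 stop smaller aperture (darker).
Net so far: 2 stops darker. ISO: 10000 → 12800 → 16000 → 20000 → 25600 → 32000 → 40000.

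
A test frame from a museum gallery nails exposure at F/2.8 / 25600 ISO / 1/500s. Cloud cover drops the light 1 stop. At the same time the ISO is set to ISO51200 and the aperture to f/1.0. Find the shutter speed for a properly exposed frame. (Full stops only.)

Scene light: 1 stop darker.
ISO: 25600 → 51200 — 1 stop higher (brighter).
Aperture: f/2.8 → f/2 → f/1.4 → f/1.0 — 3 stops larger aperture (brighter).
Net so far: 3 stops brighter. Shutter speed: 1/500 → 1/1000 → 1/2000 → 1/4000.

1/4000s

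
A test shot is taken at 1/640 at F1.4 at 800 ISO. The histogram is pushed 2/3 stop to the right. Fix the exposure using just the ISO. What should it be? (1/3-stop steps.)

ISO 500

Overexposed by 2/3 stop → need 2/3 stop darker.
ISO: 800 → 640 → 500.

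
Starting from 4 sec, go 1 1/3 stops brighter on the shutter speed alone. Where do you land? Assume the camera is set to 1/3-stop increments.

Shutter speed: 4 → 5 → 6 → 8 → 10 — 1 1/3 stops longer (brighter).

10 s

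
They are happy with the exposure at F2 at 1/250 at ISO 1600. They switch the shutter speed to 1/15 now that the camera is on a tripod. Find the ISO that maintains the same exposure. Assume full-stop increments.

ISO 100

Shutter speed: 1/250 → 1/125 → 1/60 → 1/30 → 1/15 — 4 stops longer (brighter).
Need 4 stops darker from the ISO: 1600 → 800 → 400 → 200 → 100.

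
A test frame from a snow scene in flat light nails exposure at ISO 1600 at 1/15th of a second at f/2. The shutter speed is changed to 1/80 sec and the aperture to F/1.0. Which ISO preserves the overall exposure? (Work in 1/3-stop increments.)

ISO 2000

Shutter speed: 1/15 → 1/20 → 1/25 → 1/30 → 1/40 → 1/50 → 1/60 → 1/80 — 2 1/3 stops shorter (darker).
Aperture: f/2 → f/1.8 → f/1.6 → f/1.4 → f/1.2 → f/1.1 → f/1.0 — 2 stops larger aperture (brighter).
Net change so far: 1/3 stop darker. Offset with the ISO: 1600 → 2000.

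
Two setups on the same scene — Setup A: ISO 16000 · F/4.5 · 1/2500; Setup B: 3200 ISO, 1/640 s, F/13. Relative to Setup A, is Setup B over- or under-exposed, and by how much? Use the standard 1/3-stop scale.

3 1/3 stops darker

Aperture: f/4.5 → f/5 → f/5.6 → f/6.3 → f/7.1 → f/8 → f/9 → f/10 → f/11 → f/13 — 3 stops smaller aperture (darker).
Shutter speed: 1/2500 → 1/2000 → 1/1600 → 1/1250 → 1/1000 → 1/800 → 1/640 — 2 stops longer (brighter).
ISO: 16000 → 12800 → 10000 → 8000 → 6400 → 5000 → 4000 → 3200 — 2 1/3 stops lower (darker).
Net: −3 +2 −2 1/3 = −3 1/3 stops.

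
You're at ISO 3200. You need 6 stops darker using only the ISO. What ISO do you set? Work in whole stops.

ISO 50

ISO: 3200 → 1600 → 800 → 400 → 200 → 100 → 50 — 6 stops dropped (darker).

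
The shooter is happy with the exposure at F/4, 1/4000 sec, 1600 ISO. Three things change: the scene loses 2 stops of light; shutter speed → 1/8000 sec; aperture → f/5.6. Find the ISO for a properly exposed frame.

ISO 25600

Scene light: 2 stops darker.
Shutter speed: 1/4000 → 1/8000 — 1 stop shorter (darker).
Aperture: f/4 → f/5.6 — 1 stop stopped down (darker).
Net so far: 4 stops darker. ISO: 1600 → 3200 → 6400 → 12800 → 25600.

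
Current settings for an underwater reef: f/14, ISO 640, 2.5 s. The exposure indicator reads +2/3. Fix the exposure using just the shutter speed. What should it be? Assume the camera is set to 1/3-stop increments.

1.6 s

Overexposed by 2/3 stop → need 2/3 stop darker.
Shutter speed: 2.5 → 2 → 1.6.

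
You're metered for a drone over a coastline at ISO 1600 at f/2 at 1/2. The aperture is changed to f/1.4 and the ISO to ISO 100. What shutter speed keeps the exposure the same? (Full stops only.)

Aperture: f/2 → f/1.4 — 1 stop opened up (brighter).
ISO: 1600 → 800 → 400 → 200 → 100 — 4 stops dropped (darker).
Net change so far: 3 stops darker. Offset with the shutter speed: 1/2 → 1 → 2 → 4.

4 s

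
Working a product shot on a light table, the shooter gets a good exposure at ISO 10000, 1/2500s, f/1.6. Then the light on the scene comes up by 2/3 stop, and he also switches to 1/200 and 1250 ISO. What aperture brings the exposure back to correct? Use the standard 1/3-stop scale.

f/2.5

Scene light: 2/3 stop brighter.
Shutter speed: 1/2500 → 1/2000 → 1/1600 → 1/1250 → 1/1000 → 1/800 → 1/640 → 1/500 → 1/400 → 1/320 → 1/250 → 1/200 — 3 2/3 stops longer (brighter).
ISO: 10000 → 8000 → 6400 → 5000 → 4000 → 3200 → 2500 → 2000 → 1600 → 1250 — 3 stops lower (darker).
Net so far: 1 1/3 stops brighter. Aperture: f/1.6 → f/1.8 → f/2 → f/2.2 → f/2.5.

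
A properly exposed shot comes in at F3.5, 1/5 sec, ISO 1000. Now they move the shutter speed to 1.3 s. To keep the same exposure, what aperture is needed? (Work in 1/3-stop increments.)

Shutter speed: 1/5 → 1/4 → 0.3 → 0.4 → 0.5 → 0.6 → 0.8 → 1 → 1.3 — 2 2/3 stops longer (brighter).
Need 2 2/3 stops darker from the aperture: f/3.5 → f/4 → f/4.5 → f/5 → f/5.6 → f/6.3 → f/7.1 → f/8 → f/9.

f/9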